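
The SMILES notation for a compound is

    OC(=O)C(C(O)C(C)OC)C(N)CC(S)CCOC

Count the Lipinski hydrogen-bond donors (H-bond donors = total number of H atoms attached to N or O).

4

Donors: find every N or O and count the H atoms it carries.
  atom 1 (O): bond orders sum to 1 → 1 H
  atom 3 (O): bond orders sum to 2 → 0 H
  atom 6 (O): bond orders sum to 1 → 1 H
  atom 9 (O): bond orders sum to 2 → 0 H
  atom 12 (N): bond orders sum to 1 → 2 H
  atom 18 (O): bond orders sum to 2 → 0 H
Lipinski HBD = 4.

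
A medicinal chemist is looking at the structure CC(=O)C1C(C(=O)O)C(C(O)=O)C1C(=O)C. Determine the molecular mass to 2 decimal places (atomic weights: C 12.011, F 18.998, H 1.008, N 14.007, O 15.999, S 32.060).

228.20 g/mol

First, the molecular formula is C10H12O6 (counting implicit H from valence).
  C: 10 × 12.011 = 120.110
  H: 12 × 1.008 = 12.096
  O: 6 × 15.999 = 95.994
Sum: 10×12.011 + 12×1.008 + 6×15.999 = 228.200 → 228.20 g/mol.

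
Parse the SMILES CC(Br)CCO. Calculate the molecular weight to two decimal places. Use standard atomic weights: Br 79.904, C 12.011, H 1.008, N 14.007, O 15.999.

First, the molecular formula is C4H9BrO (counting implicit H from valence).
  Br: 1 × 79.904 = 79.904
  C: 4 × 12.011 = 48.044
  H: 9 × 1.008 = 9.072
  O: 1 × 15.999 = 15.999
Sum: 1×79.904 + 4×12.011 + 9×1.008 + 1×15.999 = 153.019 → 153.02 g/mol.

153.02 g/mol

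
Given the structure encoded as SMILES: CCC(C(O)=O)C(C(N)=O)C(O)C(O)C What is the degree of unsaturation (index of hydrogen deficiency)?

Degree of unsaturation = (number of rings) + (number of π bonds).
Ring closures in the SMILES: 0.
π bonds: 2 double bonds (each 1 DoU) → 2 DoU from unsaturation.
Total DoU = 0 + 2 = 2.

2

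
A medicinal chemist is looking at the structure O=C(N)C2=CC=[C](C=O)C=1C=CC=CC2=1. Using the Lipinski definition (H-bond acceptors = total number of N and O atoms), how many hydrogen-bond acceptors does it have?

3

N atoms: 1; O atoms: 2.
Lipinski HBA = 1 + 2 = 3.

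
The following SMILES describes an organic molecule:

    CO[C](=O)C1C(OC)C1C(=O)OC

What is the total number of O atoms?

5

Scan the SMILES for O atoms (remember two-letter symbols like Cl and Br are single atoms).
Oxygen count: 5.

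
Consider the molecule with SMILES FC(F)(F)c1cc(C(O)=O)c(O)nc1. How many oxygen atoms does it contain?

3

Scan the SMILES for O atoms (remember two-letter symbols like Cl and Br are single atoms).
Oxygen count: 3.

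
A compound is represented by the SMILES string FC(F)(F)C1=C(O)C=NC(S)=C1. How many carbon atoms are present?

Count every carbon token in the SMILES (each C, including those in ring-closure positions and inside branches).
Carbon count: 6.

6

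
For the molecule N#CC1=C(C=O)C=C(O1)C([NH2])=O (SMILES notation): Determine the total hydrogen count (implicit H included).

4

Walk through each heavy atom and fill implicit hydrogens from standard valence (C 4, N 3, O 2, S 2, halogen 1):
  atom 1: N, bond orders sum to 3 (valence 3) → 0 H
  atom 2: C, bond orders sum to 4 (valence 4) → 0 H
  atom 3: C, bond orders sum to 4 (valence 4) → 0 H
  atom 4: C, bond orders sum to 4 (valence 4) → 0 H
  atom 5: C, bond orders sum to 3 (valence 4) → 1 H
  atom 6: O, bond orders sum to 2 (valence 2) → 0 H
  atom 7: C, bond orders sum to 3 (valence 4) → 1 H
  atom 8: C, bond orders sum to 4 (valence 4) → 0 H
  atom 9: O, bond orders sum to 2 (valence 2) → 0 H
  atom 10: C, bond orders sum to 4 (valence 4) → 0 H
  atom 11: N with explicit H count 2
  atom 12: O, bond orders sum to 2 (valence 2) → 0 H
Total hydrogens: 4.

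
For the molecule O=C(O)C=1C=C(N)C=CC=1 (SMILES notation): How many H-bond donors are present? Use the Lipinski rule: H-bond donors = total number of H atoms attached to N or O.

Donors: find every N or O and count the H atoms it carries.
  atom 1 (O): bond orders sum to 2 → 0 H
  atom 3 (O): bond orders sum to 1 → 1 H
  atom 7 (N): bond orders sum to 1 → 2 H
Lipinski HBD = 3.

3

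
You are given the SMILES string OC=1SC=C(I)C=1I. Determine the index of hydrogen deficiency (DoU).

3

Molecular formula: C4H2I2OS.
DoU = (2C + 2 + N − H − X) / 2, where X is the halogen count and O/S are ignored.
    = (2·4 + 2 + 0 − 2 − 2) / 2 = 6 / 2 = 3.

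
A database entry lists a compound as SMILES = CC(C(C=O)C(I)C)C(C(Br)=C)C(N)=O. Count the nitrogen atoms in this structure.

Scan the SMILES for N atoms (remember two-letter symbols like Cl and Br are single atoms).
Nitrogen count: 1.

1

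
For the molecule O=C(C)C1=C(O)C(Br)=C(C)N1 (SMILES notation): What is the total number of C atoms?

Count every carbon token in the SMILES (each C, including those in ring-closure positions and inside branches).
Carbon count: 7.

7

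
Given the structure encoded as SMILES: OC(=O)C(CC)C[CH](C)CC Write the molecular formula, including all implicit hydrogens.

C9H18O2

Walk through each heavy atom and fill implicit hydrogens from standard valence (C 4, N 3, O 2, S 2, halogen 1):
  atom 1: O, bond orders sum to 1 (valence 2) → 1 H
  atom 2: C, bond orders sum to 4 (valence 4) → 0 H
  atom 3: O, bond orders sum to 2 (valence 2) → 0 H
  atom 4: C, bond orders sum to 3 (valence 4) → 1 H
  atom 5: C, bond orders sum to 2 (valence 4) → 2 H
  atom 6: C, bond orders sum to 1 (valence 4) → 3 H
  atom 7: C, bond orders sum to 2 (valence 4) → 2 H
  atom 8: C with explicit H count 1
  atom 9: C, bond orders sum to 1 (valence 4) → 3 H
  atom 10: C, bond orders sum to 2 (valence 4) → 2 H
  atom 11: C, bond orders sum to 1 (valence 4) → 3 H
Totals → C:9, H:18, O:2.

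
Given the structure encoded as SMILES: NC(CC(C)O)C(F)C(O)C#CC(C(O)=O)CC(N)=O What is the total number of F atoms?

Scan the SMILES for F atoms (remember two-letter symbols like Cl and Br are single atoms).
Fluorine count: 1.

1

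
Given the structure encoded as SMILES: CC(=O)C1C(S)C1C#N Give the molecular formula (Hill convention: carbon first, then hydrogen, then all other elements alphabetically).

Walk through each heavy atom and fill implicit hydrogens from standard valence (C 4, N 3, O 2, S 2, halogen 1):
  atom 1: C, bond orders sum to 1 (valence 4) → 3 H
  atom 2: C, bond orders sum to 4 (valence 4) → 0 H
  atom 3: O, bond orders sum to 2 (valence 2) → 0 H
  atom 4: C, bond orders sum to 3 (valence 4) → 1 H
  atom 5: C, bond orders sum to 3 (valence 4) → 1 H
  atom 6: S, bond orders sum to 1 (valence 2) → 1 H
  atom 7: C, bond orders sum to 3 (valence 4) → 1 H
  atom 8: C, bond orders sum to 4 (valence 4) → 0 H
  atom 9: N, bond orders sum to 3 (valence 3) → 0 H
Totals → C:6, H:7, N:1, O:1, S:1.

C6H7NOS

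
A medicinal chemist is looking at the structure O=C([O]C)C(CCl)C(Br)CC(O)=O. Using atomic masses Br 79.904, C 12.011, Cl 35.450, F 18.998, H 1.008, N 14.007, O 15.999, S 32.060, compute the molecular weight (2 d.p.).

First, the molecular formula is C7H10BrClO4 (counting implicit H from valence).
  Br: 1 × 79.904 = 79.904
  C: 7 × 12.011 = 84.077
  Cl: 1 × 35.450 = 35.450
  H: 10 × 1.008 = 10.080
  O: 4 × 15.999 = 63.996
Sum: 1×79.904 + 7×12.011 + 1×35.450 + 10×1.008 + 4×15.999 = 273.507 → 273.51 g/mol.

273.51 g/mol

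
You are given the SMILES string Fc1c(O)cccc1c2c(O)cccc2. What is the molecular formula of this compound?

Walk through each heavy atom and fill implicit hydrogens from standard valence (C 4, N 3, O 2, S 2, halogen 1); for lowercase aromatic atoms, an aromatic c carries 1 H when it has two neighbours and 0 H with three, and aromatic n carries 0 H:
  atom 1: F (halogen, monovalent) → 0 H
  atom 2: aromatic c, 3 neighbours → 0 H
  atom 3: aromatic c, 3 neighbours → 0 H
  atom 4: O, bond orders sum to 1 (valence 2) → 1 H
  atom 5: aromatic c, 2 neighbours → 1 H
  atom 6: aromatic c, 2 neighbours → 1 H
  atom 7: aromatic c, 2 neighbours → 1 H
  atom 8: aromatic c, 3 neighbours → 0 H
  atom 9: aromatic c, 3 neighbours → 0 H
  atom 10: aromatic c, 3 neighbours → 0 H
  atom 11: O, bond orders sum to 1 (valence 2) → 1 H
  atom 12: aromatic c, 2 neighbours → 1 H
  atom 13: aromatic c, 2 neighbours → 1 H
  atom 14: aromatic c, 2 neighbours → 1 H
  atom 15: aromatic c, 2 neighbours → 1 H
Totals → C:12, H:9, F:1, O:2.

C12H9FO2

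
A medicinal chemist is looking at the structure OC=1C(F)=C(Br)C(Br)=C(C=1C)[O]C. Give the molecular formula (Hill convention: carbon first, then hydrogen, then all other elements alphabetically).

C8H7Br2FO2

Walk through each heavy atom and fill implicit hydrogens from standard valence (C 4, N 3, O 2, S 2, halogen 1):
  atom 1: O, bond orders sum to 1 (valence 2) → 1 H
  atom 2: C, bond orders sum to 4 (valence 4) → 0 H
  atom 3: C, bond orders sum to 4 (valence 4) → 0 H
  atom 4: F (halogen, monovalent) → 0 H
  atom 5: C, bond orders sum to 4 (valence 4) → 0 H
  atom 6: Br (halogen, monovalent) → 0 H
  atom 7: C, bond orders sum to 4 (valence 4) → 0 H
  atom 8: Br (halogen, monovalent) → 0 H
  atom 9: C, bond orders sum to 4 (valence 4) → 0 H
  atom 10: C, bond orders sum to 4 (valence 4) → 0 H
  atom 11: C, bond orders sum to 1 (valence 4) → 3 H
  atom 12: O with explicit H count 0
  atom 13: C, bond orders sum to 1 (valence 4) → 3 H
Totals → C:8, H:7, Br:2, F:1, O:2.
In Hill order: C8H7Br2FO2.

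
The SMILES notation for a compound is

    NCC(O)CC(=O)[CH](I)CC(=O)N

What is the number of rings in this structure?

0

In SMILES, each pair of matching ring-closure digits denotes one ring-closing bond; the number of such bonds equals the number of independent rings.
Ring-closure bonds here: 0.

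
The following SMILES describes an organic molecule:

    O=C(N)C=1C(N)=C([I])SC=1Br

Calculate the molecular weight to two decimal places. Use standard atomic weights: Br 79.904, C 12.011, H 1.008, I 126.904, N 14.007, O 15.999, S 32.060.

346.97 g/mol

First, the molecular formula is C5H4BrIN2OS (counting implicit H from valence).
  Br: 1 × 79.904 = 79.904
  C: 5 × 12.011 = 60.055
  H: 4 × 1.008 = 4.032
  I: 1 × 126.904 = 126.904
  N: 2 × 14.007 = 28.014
  O: 1 × 15.999 = 15.999
  S: 1 × 32.060 = 32.060
Sum: 1×79.904 + 5×12.011 + 4×1.008 + 1×126.904 + 2×14.007 + 1×15.999 + 1×32.060 = 346.968 → 346.97 g/mol.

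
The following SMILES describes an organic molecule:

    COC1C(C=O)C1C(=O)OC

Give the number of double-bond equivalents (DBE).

3

Degree of unsaturation = (number of rings) + (number of π bonds).
Ring closures in the SMILES: 1.
π bonds: 2 double bonds (each 1 DoU) → 2 DoU from unsaturation.
Total DoU = 1 + 2 = 3.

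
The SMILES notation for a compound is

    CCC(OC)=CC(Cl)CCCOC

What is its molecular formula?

C10H19ClO2

Walk through each heavy atom and fill implicit hydrogens from standard valence (C 4, N 3, O 2, S 2, halogen 1):
  atom 1: C, bond orders sum to 1 (valence 4) → 3 H
  atom 2: C, bond orders sum to 2 (valence 4) → 2 H
  atom 3: C, bond orders sum to 4 (valence 4) → 0 H
  atom 4: O, bond orders sum to 2 (valence 2) → 0 H
  atom 5: C, bond orders sum to 1 (valence 4) → 3 H
  atom 6: C, bond orders sum to 3 (valence 4) → 1 H
  atom 7: C, bond orders sum to 3 (valence 4) → 1 H
  atom 8: Cl (halogen, monovalent) → 0 H
  atom 9: C, bond orders sum to 2 (valence 4) → 2 H
  atom 10: C, bond orders sum to 2 (valence 4) → 2 H
  atom 11: C, bond orders sum to 2 (valence 4) → 2 H
  atom 12: O, bond orders sum to 2 (valence 2) → 0 H
  atom 13: C, bond orders sum to 1 (valence 4) → 3 H
Totals → C:10, H:19, Cl:1, O:2.
In Hill order: C10H19ClO2.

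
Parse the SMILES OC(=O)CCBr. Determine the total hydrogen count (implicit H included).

Walk through each heavy atom and fill implicit hydrogens from standard valence (C 4, N 3, O 2, S 2, halogen 1):
  atom 1: O, bond orders sum to 1 (valence 2) → 1 H
  atom 2: C, bond orders sum to 4 (valence 4) → 0 H
  atom 3: O, bond orders sum to 2 (valence 2) → 0 H
  atom 4: C, bond orders sum to 2 (valence 4) → 2 H
  atom 5: C, bond orders sum to 2 (valence 4) → 2 H
  atom 6: Br (halogen, monovalent) → 0 H
Total hydrogens: 5.

5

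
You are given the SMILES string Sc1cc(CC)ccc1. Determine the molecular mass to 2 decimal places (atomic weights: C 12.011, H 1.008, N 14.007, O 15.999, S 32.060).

First, the molecular formula is C8H10S (counting implicit H from valence).
  C: 8 × 12.011 = 96.088
  H: 10 × 1.008 = 10.080
  S: 1 × 32.060 = 32.060
Sum: 8×12.011 + 10×1.008 + 1×32.060 = 138.228 → 138.23 g/mol.

138.23 g/mol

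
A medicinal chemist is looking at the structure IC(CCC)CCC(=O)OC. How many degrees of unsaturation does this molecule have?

Degree of unsaturation = (number of rings) + (number of π bonds).
Ring closures in the SMILES: 0.
π bonds: 1 double bond (each 1 DoU) → 1 DoU from unsaturation.
Total DoU = 0 + 1 = 1.

1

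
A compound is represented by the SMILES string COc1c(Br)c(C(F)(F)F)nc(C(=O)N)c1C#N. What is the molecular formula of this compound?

Walk through each heavy atom and fill implicit hydrogens from standard valence (C 4, N 3, O 2, S 2, halogen 1); for lowercase aromatic atoms, an aromatic c carries 1 H when it has two neighbours and 0 H with three, and aromatic n carries 0 H:
  atom 1: C, bond orders sum to 1 (valence 4) → 3 H
  atom 2: O, bond orders sum to 2 (valence 2) → 0 H
  atom 3: aromatic c, 3 neighbours → 0 H
  atom 4: aromatic c, 3 neighbours → 0 H
  atom 5: Br (halogen, monovalent) → 0 H
  atom 6: aromatic c, 3 neighbours → 0 H
  atom 7: C, bond orders sum to 4 (valence 4) → 0 H
  atom 8: F (halogen, monovalent) → 0 H
  atom 9: F (halogen, monovalent) → 0 H
  atom 10: F (halogen, monovalent) → 0 H
  atom 11: aromatic n, 2 neighbours → 0 H
  atom 12: aromatic c, 3 neighbours → 0 H
  atom 13: C, bond orders sum to 4 (valence 4) → 0 H
  atom 14: O, bond orders sum to 2 (valence 2) → 0 H
  atom 15: N, bond orders sum to 1 (valence 3) → 2 H
  atom 16: aromatic c, 3 neighbours → 0 H
  atom 17: C, bond orders sum to 4 (valence 4) → 0 H
  atom 18: N, bond orders sum to 3 (valence 3) → 0 H
Totals → C:9, H:5, Br:1, F:3, N:3, O:2.

C9H5BrF3N3O2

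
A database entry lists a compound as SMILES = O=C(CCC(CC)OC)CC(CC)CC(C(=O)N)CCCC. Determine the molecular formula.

C18H35NO3

Walk through each heavy atom and fill implicit hydrogens from standard valence (C 4, N 3, O 2, S 2, halogen 1):
  atom 1: O, bond orders sum to 2 (valence 2) → 0 H
  atom 2: C, bond orders sum to 4 (valence 4) → 0 H
  atom 3: C, bond orders sum to 2 (valence 4) → 2 H
  atom 4: C, bond orders sum to 2 (valence 4) → 2 H
  atom 5: C, bond orders sum to 3 (valence 4) → 1 H
  atom 6: C, bond orders sum to 2 (valence 4) → 2 H
  atom 7: C, bond orders sum to 1 (valence 4) → 3 H
  atom 8: O, bond orders sum to 2 (valence 2) → 0 H
  atom 9: C, bond orders sum to 1 (valence 4) → 3 H
  atom 10: C, bond orders sum to 2 (valence 4) → 2 H
  atom 11: C, bond orders sum to 3 (valence 4) → 1 H
  atom 12: C, bond orders sum to 2 (valence 4) → 2 H
  atom 13: C, bond orders sum to 1 (valence 4) → 3 H
  atom 14: C, bond orders sum to 2 (valence 4) → 2 H
  atom 15: C, bond orders sum to 3 (valence 4) → 1 H
  atom 16: C, bond orders sum to 4 (valence 4) → 0 H
  atom 17: O, bond orders sum to 2 (valence 2) → 0 H
  atom 18: N, bond orders sum to 1 (valence 3) → 2 H
  atom 19: C, bond orders sum to 2 (valence 4) → 2 H
  atom 20: C, bond orders sum to 2 (valence 4) → 2 H
  atom 21: C, bond orders sum to 2 (valence 4) → 2 H
  atom 22: C, bond orders sum to 1 (valence 4) → 3 H
Totals → C:18, H:35, N:1, O:3.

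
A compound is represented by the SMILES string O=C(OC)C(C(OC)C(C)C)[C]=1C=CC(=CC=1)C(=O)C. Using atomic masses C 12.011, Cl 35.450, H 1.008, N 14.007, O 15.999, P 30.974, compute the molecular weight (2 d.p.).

278.35 g/mol

First, the molecular formula is C16H22O4 (counting implicit H from valence).
  C: 16 × 12.011 = 192.176
  H: 22 × 1.008 = 22.176
  O: 4 × 15.999 = 63.996
Sum: 16×12.011 + 22×1.008 + 4×15.999 = 278.348 → 278.35 g/mol.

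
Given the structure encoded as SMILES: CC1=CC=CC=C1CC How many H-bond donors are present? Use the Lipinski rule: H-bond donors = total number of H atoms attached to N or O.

0

Donors: find every N or O and count the H atoms it carries.
  (no N or O atoms present)
Lipinski HBD = 0.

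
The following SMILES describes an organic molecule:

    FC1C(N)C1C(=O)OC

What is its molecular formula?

Walk through each heavy atom and fill implicit hydrogens from standard valence (C 4, N 3, O 2, S 2, halogen 1):
  atom 1: F (halogen, monovalent) → 0 H
  atom 2: C, bond orders sum to 3 (valence 4) → 1 H
  atom 3: C, bond orders sum to 3 (valence 4) → 1 H
  atom 4: N, bond orders sum to 1 (valence 3) → 2 H
  atom 5: C, bond orders sum to 3 (valence 4) → 1 H
  atom 6: C, bond orders sum to 4 (valence 4) → 0 H
  atom 7: O, bond orders sum to 2 (valence 2) → 0 H
  atom 8: O, bond orders sum to 2 (valence 2) → 0 H
  atom 9: C, bond orders sum to 1 (valence 4) → 3 H
Totals → C:5, H:8, F:1, N:1, O:2.
In Hill order: C5H8FNO2.

C5H8FNO2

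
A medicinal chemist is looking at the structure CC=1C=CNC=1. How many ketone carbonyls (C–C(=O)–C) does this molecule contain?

0

Scan the SMILES for the ketone motif — none present.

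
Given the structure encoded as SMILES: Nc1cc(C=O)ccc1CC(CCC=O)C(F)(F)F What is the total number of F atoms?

Scan the SMILES for F atoms (remember two-letter symbols like Cl and Br are single atoms).
Fluorine count: 3.

3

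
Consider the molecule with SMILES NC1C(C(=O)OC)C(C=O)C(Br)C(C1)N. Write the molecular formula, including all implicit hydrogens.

Walk through each heavy atom and fill implicit hydrogens from standard valence (C 4, N 3, O 2, S 2, halogen 1):
  atom 1: N, bond orders sum to 1 (valence 3) → 2 H
  atom 2: C, bond orders sum to 3 (valence 4) → 1 H
  atom 3: C, bond orders sum to 3 (valence 4) → 1 H
  atom 4: C, bond orders sum to 4 (valence 4) → 0 H
  atom 5: O, bond orders sum to 2 (valence 2) → 0 H
  atom 6: O, bond orders sum to 2 (valence 2) → 0 H
  atom 7: C, bond orders sum to 1 (valence 4) → 3 H
  atom 8: C, bond orders sum to 3 (valence 4) → 1 H
  atom 9: C, bond orders sum to 3 (valence 4) → 1 H
  atom 10: O, bond orders sum to 2 (valence 2) → 0 H
  atom 11: C, bond orders sum to 3 (valence 4) → 1 H
  atom 12: Br (halogen, monovalent) → 0 H
  atom 13: C, bond orders sum to 3 (valence 4) → 1 H
  atom 14: C, bond orders sum to 2 (valence 4) → 2 H
  atom 15: N, bond orders sum to 1 (valence 3) → 2 H
Totals → C:9, H:15, Br:1, N:2, O:3.

C9H15BrN2O3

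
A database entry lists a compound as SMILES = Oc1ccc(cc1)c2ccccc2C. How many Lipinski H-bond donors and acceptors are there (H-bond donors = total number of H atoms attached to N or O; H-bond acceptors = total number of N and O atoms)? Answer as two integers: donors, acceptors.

1, 1

Donors: find every N or O and count the H atoms it carries.
  atom 1 (O): bond orders sum to 1 → 1 H
Lipinski HBD = 1.
Acceptors: N atoms = 0, O atoms = 1 → HBA = 1.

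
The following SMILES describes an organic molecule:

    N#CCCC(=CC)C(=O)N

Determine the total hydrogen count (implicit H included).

10

Walk through each heavy atom and fill implicit hydrogens from standard valence (C 4, N 3, O 2, S 2, halogen 1):
  atom 1: N, bond orders sum to 3 (valence 3) → 0 H
  atom 2: C, bond orders sum to 4 (valence 4) → 0 H
  atom 3: C, bond orders sum to 2 (valence 4) → 2 H
  atom 4: C, bond orders sum to 2 (valence 4) → 2 H
  atom 5: C, bond orders sum to 4 (valence 4) → 0 H
  atom 6: C, bond orders sum to 3 (valence 4) → 1 H
  atom 7: C, bond orders sum to 1 (valence 4) → 3 H
  atom 8: C, bond orders sum to 4 (valence 4) → 0 H
  atom 9: O, bond orders sum to 2 (valence 2) → 0 H
  atom 10: N, bond orders sum to 1 (valence 3) → 2 H
Total hydrogens: 10.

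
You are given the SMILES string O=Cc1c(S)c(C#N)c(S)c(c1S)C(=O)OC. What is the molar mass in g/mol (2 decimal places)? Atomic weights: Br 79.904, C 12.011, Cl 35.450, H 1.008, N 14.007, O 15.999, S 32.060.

285.35 g/mol

First, the molecular formula is C10H7NO3S3 (counting implicit H from valence).
  C: 10 × 12.011 = 120.110
  H: 7 × 1.008 = 7.056
  N: 1 × 14.007 = 14.007
  O: 3 × 15.999 = 47.997
  S: 3 × 32.060 = 96.180
Sum: 10×12.011 + 7×1.008 + 1×14.007 + 3×15.999 + 3×32.060 = 285.350 → 285.35 g/mol.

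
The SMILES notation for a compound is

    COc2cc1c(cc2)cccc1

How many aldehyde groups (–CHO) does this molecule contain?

Scan the SMILES for the aldehyde motif — none present.
Groups that are present: 1 ether.

0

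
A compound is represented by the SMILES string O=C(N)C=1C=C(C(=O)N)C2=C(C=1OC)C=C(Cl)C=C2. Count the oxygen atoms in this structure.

3

Scan the SMILES for O atoms (remember two-letter symbols like Cl and Br are single atoms).
Oxygen count: 3.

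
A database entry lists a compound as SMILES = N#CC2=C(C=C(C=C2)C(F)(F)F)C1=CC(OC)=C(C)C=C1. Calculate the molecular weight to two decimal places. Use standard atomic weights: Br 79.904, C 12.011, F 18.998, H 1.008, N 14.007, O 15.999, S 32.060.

291.27 g/mol

First, the molecular formula is C16H12F3NO (counting implicit H from valence).
  C: 16 × 12.011 = 192.176
  F: 3 × 18.998 = 56.994
  H: 12 × 1.008 = 12.096
  N: 1 × 14.007 = 14.007
  O: 1 × 15.999 = 15.999
Sum: 16×12.011 + 3×18.998 + 12×1.008 + 1×14.007 + 1×15.999 = 291.272 → 291.27 g/mol.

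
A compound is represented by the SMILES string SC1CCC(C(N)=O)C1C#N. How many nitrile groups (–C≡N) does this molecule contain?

The nitrile motif appears at heavy-atom position 10 in the SMILES.
Other groups present: 1 amide, 1 thiol.
Nitrile count: 1.

1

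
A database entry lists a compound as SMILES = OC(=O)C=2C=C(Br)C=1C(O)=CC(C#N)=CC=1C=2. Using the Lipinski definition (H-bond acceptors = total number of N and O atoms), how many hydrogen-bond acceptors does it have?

4

N atoms: 1; O atoms: 3.
Lipinski HBA = 1 + 3 = 4.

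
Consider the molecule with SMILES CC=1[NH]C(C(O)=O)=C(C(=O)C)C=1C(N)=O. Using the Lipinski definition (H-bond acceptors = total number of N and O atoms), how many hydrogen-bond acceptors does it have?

6

N atoms: 2; O atoms: 4.
Lipinski HBA = 2 + 4 = 6.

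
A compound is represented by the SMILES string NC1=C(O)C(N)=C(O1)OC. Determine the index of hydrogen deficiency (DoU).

3

Molecular formula: C5H8N2O3.
DoU = (2C + 2 + N − H − X) / 2, where X is the halogen count and O/S are ignored.
    = (2·5 + 2 + 2 − 8 − 0) / 2 = 6 / 2 = 3.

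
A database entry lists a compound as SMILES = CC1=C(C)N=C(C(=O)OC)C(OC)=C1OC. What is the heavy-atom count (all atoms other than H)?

16

Every atom symbol written in the SMILES (organic subset) is one heavy atom; implicit H are not written.
Heavy atoms by element → C:11, N:1, O:4.
Total: 16.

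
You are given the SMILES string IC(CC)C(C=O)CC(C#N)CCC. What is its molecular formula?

C11H18INO

Walk through each heavy atom and fill implicit hydrogens from standard valence (C 4, N 3, O 2, S 2, halogen 1):
  atom 1: I (halogen, monovalent) → 0 H
  atom 2: C, bond orders sum to 3 (valence 4) → 1 H
  atom 3: C, bond orders sum to 2 (valence 4) → 2 H
  atom 4: C, bond orders sum to 1 (valence 4) → 3 H
  atom 5: C, bond orders sum to 3 (valence 4) → 1 H
  atom 6: C, bond orders sum to 3 (valence 4) → 1 H
  atom 7: O, bond orders sum to 2 (valence 2) → 0 H
  atom 8: C, bond orders sum to 2 (valence 4) → 2 H
  atom 9: C, bond orders sum to 3 (valence 4) → 1 H
  atom 10: C, bond orders sum to 4 (valence 4) → 0 H
  atom 11: N, bond orders sum to 3 (valence 3) → 0 H
  atom 12: C, bond orders sum to 2 (valence 4) → 2 H
  atom 13: C, bond orders sum to 2 (valence 4) → 2 H
  atom 14: C, bond orders sum to 1 (valence 4) → 3 H
Totals → C:11, H:18, I:1, N:1, O:1.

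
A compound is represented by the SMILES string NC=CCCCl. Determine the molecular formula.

Walk through each heavy atom and fill implicit hydrogens from standard valence (C 4, N 3, O 2, S 2, halogen 1):
  atom 1: N, bond orders sum to 1 (valence 3) → 2 H
  atom 2: C, bond orders sum to 3 (valence 4) → 1 H
  atom 3: C, bond orders sum to 3 (valence 4) → 1 H
  atom 4: C, bond orders sum to 2 (valence 4) → 2 H
  atom 5: C, bond orders sum to 2 (valence 4) → 2 H
  atom 6: Cl (halogen, monovalent) → 0 H
Totals → C:4, H:8, Cl:1, N:1.

C4H8ClN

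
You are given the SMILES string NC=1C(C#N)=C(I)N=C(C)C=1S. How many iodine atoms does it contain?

1

Scan the SMILES for I atoms (remember two-letter symbols like Cl and Br are single atoms).
Iodine count: 1.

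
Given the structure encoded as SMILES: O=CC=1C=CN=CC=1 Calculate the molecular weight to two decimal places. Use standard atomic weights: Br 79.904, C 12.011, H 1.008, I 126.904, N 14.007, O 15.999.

107.11 g/mol

First, the molecular formula is C6H5NO (counting implicit H from valence).
  C: 6 × 12.011 = 72.066
  H: 5 × 1.008 = 5.040
  N: 1 × 14.007 = 14.007
  O: 1 × 15.999 = 15.999
Sum: 6×12.011 + 5×1.008 + 1×14.007 + 1×15.999 = 107.112 → 107.11 g/mol.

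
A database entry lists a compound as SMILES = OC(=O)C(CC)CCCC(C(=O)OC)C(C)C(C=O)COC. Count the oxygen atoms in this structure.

Scan the SMILES for O atoms (remember two-letter symbols like Cl and Br are single atoms).
Oxygen count: 6.

6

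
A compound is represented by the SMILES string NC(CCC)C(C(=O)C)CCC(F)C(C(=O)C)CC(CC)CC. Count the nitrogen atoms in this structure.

1

Scan the SMILES for N atoms (remember two-letter symbols like Cl and Br are single atoms).
Nitrogen count: 1.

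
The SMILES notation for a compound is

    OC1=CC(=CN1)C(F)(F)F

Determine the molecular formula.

C5H4F3NO

Walk through each heavy atom and fill implicit hydrogens from standard valence (C 4, N 3, O 2, S 2, halogen 1):
  atom 1: O, bond orders sum to 1 (valence 2) → 1 H
  atom 2: C, bond orders sum to 4 (valence 4) → 0 H
  atom 3: C, bond orders sum to 3 (valence 4) → 1 H
  atom 4: C, bond orders sum to 4 (valence 4) → 0 H
  atom 5: C, bond orders sum to 3 (valence 4) → 1 H
  atom 6: N, bond orders sum to 2 (valence 3) → 1 H
  atom 7: C, bond orders sum to 4 (valence 4) → 0 H
  atom 8: F (halogen, monovalent) → 0 H
  atom 9: F (halogen, monovalent) → 0 H
  atom 10: F (halogen, monovalent) → 0 H
Totals → C:5, H:4, F:3, N:1, O:1.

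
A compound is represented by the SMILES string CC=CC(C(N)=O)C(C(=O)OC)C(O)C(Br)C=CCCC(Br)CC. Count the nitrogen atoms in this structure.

Scan the SMILES for N atoms (remember two-letter symbols like Cl and Br are single atoms).
Nitrogen count: 1.

1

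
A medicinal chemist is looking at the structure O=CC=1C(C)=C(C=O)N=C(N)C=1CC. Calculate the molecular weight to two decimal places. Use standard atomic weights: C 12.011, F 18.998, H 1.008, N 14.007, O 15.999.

First, the molecular formula is C10H12N2O2 (counting implicit H from valence).
  C: 10 × 12.011 = 120.110
  H: 12 × 1.008 = 12.096
  N: 2 × 14.007 = 28.014
  O: 2 × 15.999 = 31.998
Sum: 10×12.011 + 12×1.008 + 2×14.007 + 2×15.999 = 192.218 → 192.22 g/mol.

192.22 g/mol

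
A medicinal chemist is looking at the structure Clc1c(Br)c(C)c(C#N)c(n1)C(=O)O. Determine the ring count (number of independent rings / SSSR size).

1

In SMILES, each pair of matching ring-closure digits denotes one ring-closing bond; the number of such bonds equals the number of independent rings.
Ring-closure bonds here: 1.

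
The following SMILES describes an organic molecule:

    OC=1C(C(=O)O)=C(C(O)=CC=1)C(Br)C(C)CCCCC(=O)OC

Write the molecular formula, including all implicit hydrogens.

C16H21BrO6

Walk through each heavy atom and fill implicit hydrogens from standard valence (C 4, N 3, O 2, S 2, halogen 1):
  atom 1: O, bond orders sum to 1 (valence 2) → 1 H
  atom 2: C, bond orders sum to 4 (valence 4) → 0 H
  atom 3: C, bond orders sum to 4 (valence 4) → 0 H
  atom 4: C, bond orders sum to 4 (valence 4) → 0 H
  atom 5: O, bond orders sum to 2 (valence 2) → 0 H
  atom 6: O, bond orders sum to 1 (valence 2) → 1 H
  atom 7: C, bond orders sum to 4 (valence 4) → 0 H
  atom 8: C, bond orders sum to 4 (valence 4) → 0 H
  atom 9: O, bond orders sum to 1 (valence 2) → 1 H
  atom 10: C, bond orders sum to 3 (valence 4) → 1 H
  atom 11: C, bond orders sum to 3 (valence 4) → 1 H
  atom 12: C, bond orders sum to 3 (valence 4) → 1 H
  atom 13: Br (halogen, monovalent) → 0 H
  atom 14: C, bond orders sum to 3 (valence 4) → 1 H
  atom 15: C, bond orders sum to 1 (valence 4) → 3 H
  atom 16: C, bond orders sum to 2 (valence 4) → 2 H
  atom 17: C, bond orders sum to 2 (valence 4) → 2 H
  atom 18: C, bond orders sum to 2 (valence 4) → 2 H
  atom 19: C, bond orders sum to 2 (valence 4) → 2 H
  atom 20: C, bond orders sum to 4 (valence 4) → 0 H
  atom 21: O, bond orders sum to 2 (valence 2) → 0 H
  atom 22: O, bond orders sum to 2 (valence 2) → 0 H
  atom 23: C, bond orders sum to 1 (valence 4) → 3 H
Totals → C:16, H:21, Br:1, O:6.
In Hill order: C16H21BrO6.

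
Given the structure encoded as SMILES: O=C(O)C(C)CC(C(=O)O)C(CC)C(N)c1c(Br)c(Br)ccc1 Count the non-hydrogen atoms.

Every atom symbol written in the SMILES (organic subset) is one heavy atom; implicit H are not written.
Heavy atoms by element → Br:2, C:16, N:1, O:4.
Total: 23.

23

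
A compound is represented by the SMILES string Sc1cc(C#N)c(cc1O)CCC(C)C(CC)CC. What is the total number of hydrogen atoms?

23

Walk through each heavy atom and fill implicit hydrogens from standard valence (C 4, N 3, O 2, S 2, halogen 1); for lowercase aromatic atoms, an aromatic c carries 1 H when it has two neighbours and 0 H with three, and aromatic n carries 0 H:
  atom 1: S, bond orders sum to 1 (valence 2) → 1 H
  atom 2: aromatic c, 3 neighbours → 0 H
  atom 3: aromatic c, 2 neighbours → 1 H
  atom 4: aromatic c, 3 neighbours → 0 H
  atom 5: C, bond orders sum to 4 (valence 4) → 0 H
  atom 6: N, bond orders sum to 3 (valence 3) → 0 H
  atom 7: aromatic c, 3 neighbours → 0 H
  atom 8: aromatic c, 2 neighbours → 1 H
  atom 9: aromatic c, 3 neighbours → 0 H
  atom 10: O, bond orders sum to 1 (valence 2) → 1 H
  atom 11: C, bond orders sum to 2 (valence 4) → 2 H
  atom 12: C, bond orders sum to 2 (valence 4) → 2 H
  atom 13: C, bond orders sum to 3 (valence 4) → 1 H
  atom 14: C, bond orders sum to 1 (valence 4) → 3 H
  atom 15: C, bond orders sum to 3 (valence 4) → 1 H
  atom 16: C, bond orders sum to 2 (valence 4) → 2 H
  atom 17: C, bond orders sum to 1 (valence 4) → 3 H
  atom 18: C, bond orders sum to 2 (valence 4) → 2 H
  atom 19: C, bond orders sum to 1 (valence 4) → 3 H
Total hydrogens: 23.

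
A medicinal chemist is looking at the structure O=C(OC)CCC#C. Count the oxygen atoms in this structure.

Scan the SMILES for O atoms (remember two-letter symbols like Cl and Br are single atoms).
Oxygen count: 2.

2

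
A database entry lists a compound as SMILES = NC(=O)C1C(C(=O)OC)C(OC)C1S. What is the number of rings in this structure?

1

In SMILES, each pair of matching ring-closure digits denotes one ring-closing bond; the number of such bonds equals the number of independent rings.
Ring-closure bonds here: 1.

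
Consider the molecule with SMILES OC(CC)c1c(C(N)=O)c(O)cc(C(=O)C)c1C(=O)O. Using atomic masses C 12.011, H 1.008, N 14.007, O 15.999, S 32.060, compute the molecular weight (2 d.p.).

First, the molecular formula is C13H15NO6 (counting implicit H from valence).
  C: 13 × 12.011 = 156.143
  H: 15 × 1.008 = 15.120
  N: 1 × 14.007 = 14.007
  O: 6 × 15.999 = 95.994
Sum: 13×12.011 + 15×1.008 + 1×14.007 + 6×15.999 = 281.264 → 281.26 g/mol.

281.26 g/mol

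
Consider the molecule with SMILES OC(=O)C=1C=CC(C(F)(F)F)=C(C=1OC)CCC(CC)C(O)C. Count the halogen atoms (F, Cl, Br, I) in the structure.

Halogen atoms appear at heavy-atom positions 9, 10, 11 (3×F).
Other groups present: 1 carboxylic acid, 1 ether, 1 hydroxyl.
Halogen count: 3.

3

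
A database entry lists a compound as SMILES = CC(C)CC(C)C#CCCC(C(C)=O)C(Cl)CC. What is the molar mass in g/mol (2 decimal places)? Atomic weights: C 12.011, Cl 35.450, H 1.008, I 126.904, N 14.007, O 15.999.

First, the molecular formula is C16H27ClO (counting implicit H from valence).
  C: 16 × 12.011 = 192.176
  Cl: 1 × 35.450 = 35.450
  H: 27 × 1.008 = 27.216
  O: 1 × 15.999 = 15.999
Sum: 16×12.011 + 1×35.450 + 27×1.008 + 1×15.999 = 270.841 → 270.84 g/mol.

270.84 g/mol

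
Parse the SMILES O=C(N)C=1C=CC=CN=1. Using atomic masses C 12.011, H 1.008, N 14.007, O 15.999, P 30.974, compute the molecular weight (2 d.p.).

122.13 g/mol

First, the molecular formula is C6H6N2O (counting implicit H from valence).
  C: 6 × 12.011 = 72.066
  H: 6 × 1.008 = 6.048
  N: 2 × 14.007 = 28.014
  O: 1 × 15.999 = 15.999
Sum: 6×12.011 + 6×1.008 + 2×14.007 + 1×15.999 = 122.127 → 122.13 g/mol.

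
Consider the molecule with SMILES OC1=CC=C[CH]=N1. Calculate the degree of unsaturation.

Molecular formula: C5H5NO.
DoU = (2C + 2 + N − H − X) / 2, where X is the halogen count and O/S are ignored.
    = (2·5 + 2 + 1 − 5 − 0) / 2 = 8 / 2 = 4.

4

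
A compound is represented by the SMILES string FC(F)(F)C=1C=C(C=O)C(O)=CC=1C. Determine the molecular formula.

Walk through each heavy atom and fill implicit hydrogens from standard valence (C 4, N 3, O 2, S 2, halogen 1):
  atom 1: F (halogen, monovalent) → 0 H
  atom 2: C, bond orders sum to 4 (valence 4) → 0 H
  atom 3: F (halogen, monovalent) → 0 H
  atom 4: F (halogen, monovalent) → 0 H
  atom 5: C, bond orders sum to 4 (valence 4) → 0 H
  atom 6: C, bond orders sum to 3 (valence 4) → 1 H
  atom 7: C, bond orders sum to 4 (valence 4) → 0 H
  atom 8: C, bond orders sum to 3 (valence 4) → 1 H
  atom 9: O, bond orders sum to 2 (valence 2) → 0 H
  atom 10: C, bond orders sum to 4 (valence 4) → 0 H
  atom 11: O, bond orders sum to 1 (valence 2) → 1 H
  atom 12: C, bond orders sum to 3 (valence 4) → 1 H
  atom 13: C, bond orders sum to 4 (valence 4) → 0 H
  atom 14: C, bond orders sum to 1 (valence 4) → 3 H
Totals → C:9, H:7, F:3, O:2.

C9H7F3O2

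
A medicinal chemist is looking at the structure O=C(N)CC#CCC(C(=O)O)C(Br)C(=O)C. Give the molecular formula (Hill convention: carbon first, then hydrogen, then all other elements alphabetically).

Walk through each heavy atom and fill implicit hydrogens from standard valence (C 4, N 3, O 2, S 2, halogen 1):
  atom 1: O, bond orders sum to 2 (valence 2) → 0 H
  atom 2: C, bond orders sum to 4 (valence 4) → 0 H
  atom 3: N, bond orders sum to 1 (valence 3) → 2 H
  atom 4: C, bond orders sum to 2 (valence 4) → 2 H
  atom 5: C, bond orders sum to 4 (valence 4) → 0 H
  atom 6: C, bond orders sum to 4 (valence 4) → 0 H
  atom 7: C, bond orders sum to 2 (valence 4) → 2 H
  atom 8: C, bond orders sum to 3 (valence 4) → 1 H
  atom 9: C, bond orders sum to 4 (valence 4) → 0 H
  atom 10: O, bond orders sum to 2 (valence 2) → 0 H
  atom 11: O, bond orders sum to 1 (valence 2) → 1 H
  atom 12: C, bond orders sum to 3 (valence 4) → 1 H
  atom 13: Br (halogen, monovalent) → 0 H
  atom 14: C, bond orders sum to 4 (valence 4) → 0 H
  atom 15: O, bond orders sum to 2 (valence 2) → 0 H
  atom 16: C, bond orders sum to 1 (valence 4) → 3 H
Totals → C:10, H:12, Br:1, N:1, O:4.
In Hill order: C10H12BrNO4.

C10H12BrNO4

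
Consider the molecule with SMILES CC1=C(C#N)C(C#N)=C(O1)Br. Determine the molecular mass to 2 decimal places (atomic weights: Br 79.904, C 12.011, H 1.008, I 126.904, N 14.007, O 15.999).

First, the molecular formula is C7H3BrN2O (counting implicit H from valence).
  Br: 1 × 79.904 = 79.904
  C: 7 × 12.011 = 84.077
  H: 3 × 1.008 = 3.024
  N: 2 × 14.007 = 28.014
  O: 1 × 15.999 = 15.999
Sum: 1×79.904 + 7×12.011 + 3×1.008 + 2×14.007 + 1×15.999 = 211.018 → 211.02 g/mol.

211.02 g/mol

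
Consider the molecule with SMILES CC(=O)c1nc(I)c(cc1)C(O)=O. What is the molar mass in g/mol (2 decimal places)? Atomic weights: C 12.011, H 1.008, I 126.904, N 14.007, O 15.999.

First, the molecular formula is C8H6INO3 (counting implicit H from valence).
  C: 8 × 12.011 = 96.088
  H: 6 × 1.008 = 6.048
  I: 1 × 126.904 = 126.904
  N: 1 × 14.007 = 14.007
  O: 3 × 15.999 = 47.997
Sum: 8×12.011 + 6×1.008 + 1×126.904 + 1×14.007 + 3×15.999 = 291.044 → 291.04 g/mol.

291.04 g/mol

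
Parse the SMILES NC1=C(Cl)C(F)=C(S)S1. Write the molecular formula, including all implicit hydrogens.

C4H3ClFNS2

Walk through each heavy atom and fill implicit hydrogens from standard valence (C 4, N 3, O 2, S 2, halogen 1):
  atom 1: N, bond orders sum to 1 (valence 3) → 2 H
  atom 2: C, bond orders sum to 4 (valence 4) → 0 H
  atom 3: C, bond orders sum to 4 (valence 4) → 0 H
  atom 4: Cl (halogen, monovalent) → 0 H
  atom 5: C, bond orders sum to 4 (valence 4) → 0 H
  atom 6: F (halogen, monovalent) → 0 H
  atom 7: C, bond orders sum to 4 (valence 4) → 0 H
  atom 8: S, bond orders sum to 1 (valence 2) → 1 H
  atom 9: S, bond orders sum to 2 (valence 2) → 0 H
Totals → C:4, H:3, Cl:1, F:1, N:1, S:2.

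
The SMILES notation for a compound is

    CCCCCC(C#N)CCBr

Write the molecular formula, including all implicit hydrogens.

C9H16BrN

Walk through each heavy atom and fill implicit hydrogens from standard valence (C 4, N 3, O 2, S 2, halogen 1):
  atom 1: C, bond orders sum to 1 (valence 4) → 3 H
  atom 2: C, bond orders sum to 2 (valence 4) → 2 H
  atom 3: C, bond orders sum to 2 (valence 4) → 2 H
  atom 4: C, bond orders sum to 2 (valence 4) → 2 H
  atom 5: C, bond orders sum to 2 (valence 4) → 2 H
  atom 6: C, bond orders sum to 3 (valence 4) → 1 H
  atom 7: C, bond orders sum to 4 (valence 4) → 0 H
  atom 8: N, bond orders sum to 3 (valence 3) → 0 H
  atom 9: C, bond orders sum to 2 (valence 4) → 2 H
  atom 10: C, bond orders sum to 2 (valence 4) → 2 H
  atom 11: Br (halogen, monovalent) → 0 H
Totals → C:9, H:16, Br:1, N:1.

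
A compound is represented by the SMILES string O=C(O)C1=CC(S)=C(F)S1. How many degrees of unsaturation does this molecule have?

Molecular formula: C5H3FO2S2.
DoU = (2C + 2 + N − H − X) / 2, where X is the halogen count and O/S are ignored.
    = (2·5 + 2 + 0 − 3 − 1) / 2 = 8 / 2 = 4.

4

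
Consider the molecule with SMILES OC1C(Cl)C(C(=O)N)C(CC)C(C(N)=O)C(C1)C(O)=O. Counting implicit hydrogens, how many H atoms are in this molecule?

19

Walk through each heavy atom and fill implicit hydrogens from standard valence (C 4, N 3, O 2, S 2, halogen 1):
  atom 1: O, bond orders sum to 1 (valence 2) → 1 H
  atom 2: C, bond orders sum to 3 (valence 4) → 1 H
  atom 3: C, bond orders sum to 3 (valence 4) → 1 H
  atom 4: Cl (halogen, monovalent) → 0 H
  atom 5: C, bond orders sum to 3 (valence 4) → 1 H
  atom 6: C, bond orders sum to 4 (valence 4) → 0 H
  atom 7: O, bond orders sum to 2 (valence 2) → 0 H
  atom 8: N, bond orders sum to 1 (valence 3) → 2 H
  atom 9: C, bond orders sum to 3 (valence 4) → 1 H
  atom 10: C, bond orders sum to 2 (valence 4) → 2 H
  atom 11: C, bond orders sum to 1 (valence 4) → 3 H
  atom 12: C, bond orders sum to 3 (valence 4) → 1 H
  atom 13: C, bond orders sum to 4 (valence 4) → 0 H
  atom 14: N, bond orders sum to 1 (valence 3) → 2 H
  atom 15: O, bond orders sum to 2 (valence 2) → 0 H
  atom 16: C, bond orders sum to 3 (valence 4) → 1 H
  atom 17: C, bond orders sum to 2 (valence 4) → 2 H
  atom 18: C, bond orders sum to 4 (valence 4) → 0 H
  atom 19: O, bond orders sum to 1 (valence 2) → 1 H
  atom 20: O, bond orders sum to 2 (valence 2) → 0 H
Total hydrogens: 19.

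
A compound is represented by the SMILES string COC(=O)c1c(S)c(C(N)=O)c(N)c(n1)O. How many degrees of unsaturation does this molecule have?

Molecular formula: C8H9N3O4S.
DoU = (2C + 2 + N − H − X) / 2, where X is the halogen count and O/S are ignored.
    = (2·8 + 2 + 3 − 9 − 0) / 2 = 12 / 2 = 6.

6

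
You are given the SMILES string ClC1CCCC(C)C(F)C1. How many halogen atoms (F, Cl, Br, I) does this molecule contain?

Halogen atoms appear at heavy-atom positions 1, 9 (1×Cl, 1×F).
Halogen count: 2.

2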